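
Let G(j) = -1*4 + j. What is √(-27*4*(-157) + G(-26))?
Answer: √16926 ≈ 130.10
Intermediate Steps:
G(j) = -4 + j
√(-27*4*(-157) + G(-26)) = √(-27*4*(-157) + (-4 - 26)) = √(-108*(-157) - 30) = √(16956 - 30) = √16926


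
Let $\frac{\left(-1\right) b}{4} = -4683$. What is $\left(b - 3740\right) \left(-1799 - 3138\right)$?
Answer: $-74015504$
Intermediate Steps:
$b = 18732$ ($b = \left(-4\right) \left(-4683\right) = 18732$)
$\left(b - 3740\right) \left(-1799 - 3138\right) = \left(18732 - 3740\right) \left(-1799 - 3138\right) = 14992 \left(-4937\right) = -74015504$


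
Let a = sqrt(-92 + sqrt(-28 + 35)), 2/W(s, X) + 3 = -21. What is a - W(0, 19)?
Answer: 1/12 + sqrt(-92 + sqrt(7)) ≈ 0.083333 + 9.4527*I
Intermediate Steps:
W(s, X) = -1/12 (W(s, X) = 2/(-3 - 21) = 2/(-24) = 2*(-1/24) = -1/12)
a = sqrt(-92 + sqrt(7)) ≈ 9.4527*I
a - W(0, 19) = sqrt(-92 + sqrt(7)) - 1*(-1/12) = sqrt(-92 + sqrt(7)) + 1/12 = 1/12 + sqrt(-92 + sqrt(7))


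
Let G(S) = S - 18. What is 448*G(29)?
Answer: 4928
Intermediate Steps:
G(S) = -18 + S
448*G(29) = 448*(-18 + 29) = 448*11 = 4928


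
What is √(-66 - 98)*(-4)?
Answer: -8*I*√41 ≈ -51.225*I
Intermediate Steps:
√(-66 - 98)*(-4) = √(-164)*(-4) = (2*I*√41)*(-4) = -8*I*√41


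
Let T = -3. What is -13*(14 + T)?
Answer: -143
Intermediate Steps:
-13*(14 + T) = -13*(14 - 3) = -13*11 = -143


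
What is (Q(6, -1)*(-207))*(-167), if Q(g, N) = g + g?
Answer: 414828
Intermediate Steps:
Q(g, N) = 2*g
(Q(6, -1)*(-207))*(-167) = ((2*6)*(-207))*(-167) = (12*(-207))*(-167) = -2484*(-167) = 414828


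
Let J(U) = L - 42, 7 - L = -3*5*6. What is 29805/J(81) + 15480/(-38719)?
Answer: 230633679/425909 ≈ 541.51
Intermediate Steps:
L = 97 (L = 7 - (-3*5)*6 = 7 - (-15)*6 = 7 - 1*(-90) = 7 + 90 = 97)
J(U) = 55 (J(U) = 97 - 42 = 55)
29805/J(81) + 15480/(-38719) = 29805/55 + 15480/(-38719) = 29805*(1/55) + 15480*(-1/38719) = 5961/11 - 15480/38719 = 230633679/425909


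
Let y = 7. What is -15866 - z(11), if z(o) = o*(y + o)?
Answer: -16064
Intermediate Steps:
z(o) = o*(7 + o)
-15866 - z(11) = -15866 - 11*(7 + 11) = -15866 - 11*18 = -15866 - 1*198 = -15866 - 198 = -16064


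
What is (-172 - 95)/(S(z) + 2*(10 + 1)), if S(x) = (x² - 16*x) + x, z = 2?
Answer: 267/4 ≈ 66.750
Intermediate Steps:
S(x) = x² - 15*x
(-172 - 95)/(S(z) + 2*(10 + 1)) = (-172 - 95)/(2*(-15 + 2) + 2*(10 + 1)) = -267/(2*(-13) + 2*11) = -267/(-26 + 22) = -267/(-4) = -267*(-¼) = 267/4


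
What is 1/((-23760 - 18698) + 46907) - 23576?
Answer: -104889623/4449 ≈ -23576.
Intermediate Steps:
1/((-23760 - 18698) + 46907) - 23576 = 1/(-42458 + 46907) - 23576 = 1/4449 - 23576 = -104889623/4449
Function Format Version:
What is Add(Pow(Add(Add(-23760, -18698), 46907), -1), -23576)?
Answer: Rational(-104889623, 4449) ≈ -23576.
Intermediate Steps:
Add(Pow(Add(Add(-23760, -18698), 46907), -1), -23576) = Add(Pow(Add(-42458, 46907), -1), -23576) = Add(Pow(4449, -1), -23576) = Add(Rational(1, 4449), -23576) = Rational(-104889623, 4449)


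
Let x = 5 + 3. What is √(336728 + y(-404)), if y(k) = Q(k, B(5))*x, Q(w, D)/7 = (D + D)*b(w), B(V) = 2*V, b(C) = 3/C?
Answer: 4*√214679843/101 ≈ 580.28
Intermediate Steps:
x = 8
Q(w, D) = 42*D/w (Q(w, D) = 7*((D + D)*(3/w)) = 7*((2*D)*(3/w)) = 7*(6*D/w) = 42*D/w)
y(k) = 3360/k (y(k) = (42*(2*5)/k)*8 = (42*10/k)*8 = (420/k)*8 = 3360/k)
√(336728 + y(-404)) = √(336728 + 3360/(-404)) = √(336728 + 3360*(-1/404)) = √(336728 - 840/101) = √(34008688/101) = 4*√214679843/101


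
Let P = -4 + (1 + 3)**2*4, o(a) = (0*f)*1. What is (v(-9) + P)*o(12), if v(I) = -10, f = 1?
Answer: 0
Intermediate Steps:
o(a) = 0 (o(a) = (0*1)*1 = 0*1 = 0)
P = 60 (P = -4 + 4**2*4 = -4 + 16*4 = -4 + 64 = 60)
(v(-9) + P)*o(12) = (-10 + 60)*0 = 50*0 = 0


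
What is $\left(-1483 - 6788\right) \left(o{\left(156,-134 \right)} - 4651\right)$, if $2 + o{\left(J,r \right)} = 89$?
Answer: $37748844$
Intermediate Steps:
$o{\left(J,r \right)} = 87$ ($o{\left(J,r \right)} = -2 + 89 = 87$)
$\left(-1483 - 6788\right) \left(o{\left(156,-134 \right)} - 4651\right) = \left(-1483 - 6788\right) \left(87 - 4651\right) = \left(-8271\right) \left(-4564\right) = 37748844$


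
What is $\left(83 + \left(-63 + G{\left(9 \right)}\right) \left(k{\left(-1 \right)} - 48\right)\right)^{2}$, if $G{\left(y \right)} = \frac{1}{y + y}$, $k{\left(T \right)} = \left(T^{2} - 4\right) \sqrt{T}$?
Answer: $\frac{115214729}{12} + \frac{10551629 i}{9} \approx 9.6012 \cdot 10^{6} + 1.1724 \cdot 10^{6} i$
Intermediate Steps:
$k{\left(T \right)} = \sqrt{T} \left(-4 + T^{2}\right)$ ($k{\left(T \right)} = \left(T^{2} - 4\right) \sqrt{T} = \left(-4 + T^{2}\right) \sqrt{T} = \sqrt{T} \left(-4 + T^{2}\right)$)
$G{\left(y \right)} = \frac{1}{2 y}$
$\left(83 + \left(-63 + G{\left(9 \right)}\right) \left(k{\left(-1 \right)} - 48\right)\right)^{2} = \left(83 + \left(-63 + \frac{1}{2 \cdot 9}\right) \left(\sqrt{-1} \left(-4 + \left(-1\right)^{2}\right) - 48\right)\right)^{2} = \left(83 + \left(-63 + \frac{1}{2} \cdot \frac{1}{9}\right) \left(i \left(-4 + 1\right) - 48\right)\right)^{2} = \left(83 + \left(-63 + \frac{1}{18}\right) \left(i \left(-3\right) - 48\right)\right)^{2} = \left(83 - \frac{1133 \left(- 3 i - 48\right)}{18}\right)^{2} = \left(83 - \frac{1133 \left(-48 - 3 i\right)}{18}\right)^{2} = \left(83 + \left(\frac{9064}{3} + \frac{1133 i}{6}\right)\right)^{2} = \left(\frac{9313}{3} + \frac{1133 i}{6}\right)^{2}$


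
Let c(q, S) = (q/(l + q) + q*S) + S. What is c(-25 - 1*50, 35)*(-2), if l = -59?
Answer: 346985/67 ≈ 5178.9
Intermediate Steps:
c(q, S) = S + S*q + q/(-59 + q) (c(q, S) = (q/(-59 + q) + q*S) + S = (q/(-59 + q) + S*q) + S = (S*q + q/(-59 + q)) + S = S + S*q + q/(-59 + q))
c(-25 - 1*50, 35)*(-2) = (((-25 - 1*50) - 59*35 + 35*(-25 - 1*50)² - 58*35*(-25 - 1*50))/(-59 + (-25 - 1*50)))*(-2) = (((-25 - 50) - 2065 + 35*(-25 - 50)² - 58*35*(-25 - 50))/(-59 + (-25 - 50)))*(-2) = ((-75 - 2065 + 35*(-75)² - 58*35*(-75))/(-59 - 75))*(-2) = ((-75 - 2065 + 35*5625 + 152250)/(-134))*(-2) = -(-75 - 2065 + 196875 + 152250)/134*(-2) = -1/134*346985*(-2) = -346985/134*(-2) = 346985/67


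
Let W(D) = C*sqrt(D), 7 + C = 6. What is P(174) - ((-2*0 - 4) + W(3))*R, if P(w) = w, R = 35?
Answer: 314 + 35*sqrt(3) ≈ 374.62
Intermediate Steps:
C = -1 (C = -7 + 6 = -1)
W(D) = -sqrt(D)
P(174) - ((-2*0 - 4) + W(3))*R = 174 - ((-2*0 - 4) - sqrt(3))*35 = 174 - ((0 - 4) - sqrt(3))*35 = 174 - (-4 - sqrt(3))*35 = 174 - (-140 - 35*sqrt(3)) = 174 + (140 + 35*sqrt(3)) = 314 + 35*sqrt(3)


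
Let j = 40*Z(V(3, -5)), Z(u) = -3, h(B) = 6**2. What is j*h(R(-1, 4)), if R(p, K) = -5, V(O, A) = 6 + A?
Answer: -4320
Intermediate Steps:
h(B) = 36
j = -120 (j = 40*(-3) = -120)
j*h(R(-1, 4)) = -120*36 = -4320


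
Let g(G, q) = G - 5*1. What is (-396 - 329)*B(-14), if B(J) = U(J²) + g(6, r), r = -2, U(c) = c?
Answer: -142825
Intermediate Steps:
g(G, q) = -5 + G (g(G, q) = G - 5 = -5 + G)
B(J) = 1 + J² (B(J) = J² + (-5 + 6) = J² + 1 = 1 + J²)
(-396 - 329)*B(-14) = (-396 - 329)*(1 + (-14)²) = -725*(1 + 196) = -725*197 = -142825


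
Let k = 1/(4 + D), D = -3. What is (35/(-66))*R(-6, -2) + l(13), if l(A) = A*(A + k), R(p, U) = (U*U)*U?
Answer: 6146/33 ≈ 186.24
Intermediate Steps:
k = 1 (k = 1/(4 - 3) = 1/1 = 1)
R(p, U) = U**3 (R(p, U) = U**2*U = U**3)
l(A) = A*(1 + A) (l(A) = A*(A + 1) = A*(1 + A))
(35/(-66))*R(-6, -2) + l(13) = (35/(-66))*(-2)**3 + 13*(1 + 13) = (35*(-1/66))*(-8) + 13*14 = -35/66*(-8) + 182 = 140/33 + 182 = 6146/33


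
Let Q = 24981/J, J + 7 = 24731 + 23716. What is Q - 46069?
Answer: -2231557379/48440 ≈ -46069.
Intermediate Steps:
J = 48440 (J = -7 + (24731 + 23716) = -7 + 48447 = 48440)
Q = 24981/48440 ≈ 0.51571
Q - 46069 = 24981/48440 - 46069 = -2231557379/48440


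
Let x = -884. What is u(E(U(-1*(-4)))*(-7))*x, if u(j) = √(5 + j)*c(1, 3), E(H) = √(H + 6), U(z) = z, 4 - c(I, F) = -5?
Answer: -7956*√(5 - 7*√10) ≈ -32934.0*I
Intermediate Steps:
c(I, F) = 9 (c(I, F) = 4 - 1*(-5) = 4 + 5 = 9)
E(H) = √(6 + H)
u(j) = 9*√(5 + j) (u(j) = √(5 + j)*9 = 9*√(5 + j))
u(E(U(-1*(-4)))*(-7))*x = (9*√(5 + √(6 - 1*(-4))*(-7)))*(-884) = (9*√(5 + √(6 + 4)*(-7)))*(-884) = (9*√(5 + √10*(-7)))*(-884) = (9*√(5 - 7*√10))*(-884) = -7956*√(5 - 7*√10)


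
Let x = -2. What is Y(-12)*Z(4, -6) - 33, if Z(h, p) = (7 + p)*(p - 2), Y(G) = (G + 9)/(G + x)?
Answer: -243/7 ≈ -34.714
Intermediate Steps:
Y(G) = (9 + G)/(-2 + G) (Y(G) = (G + 9)/(G - 2) = (9 + G)/(-2 + G))
Z(h, p) = (-2 + p)*(7 + p) (Z(h, p) = (7 + p)*(-2 + p) = (-2 + p)*(7 + p))
Y(-12)*Z(4, -6) - 33 = ((9 - 12)/(-2 - 12))*(-14 + (-6)² + 5*(-6)) - 33 = (-3/(-14))*(-14 + 36 - 30) - 33 = -1/14*(-3)*(-8) - 33 = (3/14)*(-8) - 33 = -12/7 - 33 = -243/7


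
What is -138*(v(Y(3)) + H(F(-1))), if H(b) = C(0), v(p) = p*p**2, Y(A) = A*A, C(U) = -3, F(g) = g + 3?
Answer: -100188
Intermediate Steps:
F(g) = 3 + g
Y(A) = A**2
v(p) = p**3
H(b) = -3
-138*(v(Y(3)) + H(F(-1))) = -138*((3**2)**3 - 3) = -138*(9**3 - 3) = -138*(729 - 3) = -138*726 = -100188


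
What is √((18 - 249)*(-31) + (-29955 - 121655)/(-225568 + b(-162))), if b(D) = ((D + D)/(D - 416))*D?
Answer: √7614733316872811054/32607698 ≈ 84.627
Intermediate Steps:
b(D) = 2*D²/(-416 + D) (b(D) = ((2*D)/(-416 + D))*D = (2*D/(-416 + D))*D = 2*D²/(-416 + D))
√((18 - 249)*(-31) + (-29955 - 121655)/(-225568 + b(-162))) = √((18 - 249)*(-31) + (-29955 - 121655)/(-225568 + 2*(-162)²/(-416 - 162))) = √(-231*(-31) - 151610/(-225568 + 2*26244/(-578))) = √(7161 - 151610/(-225568 + 2*26244*(-1/578))) = √(7161 - 151610/(-225568 - 26244/289)) = √(7161 - 151610/(-65215396/289)) = √(7161 - 151610*(-289/65215396)) = √(7161 + 21907645/32607698) = √(233525633023/32607698) = √7614733316872811054/32607698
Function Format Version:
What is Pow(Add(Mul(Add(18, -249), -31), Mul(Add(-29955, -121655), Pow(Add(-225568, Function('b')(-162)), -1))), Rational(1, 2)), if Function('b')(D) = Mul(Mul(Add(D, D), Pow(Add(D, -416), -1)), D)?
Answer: Mul(Rational(1, 32607698), Pow(7614733316872811054, Rational(1, 2))) ≈ 84.627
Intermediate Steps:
Function('b')(D) = Mul(2, Pow(D, 2), Pow(Add(-416, D), -1)) (Function('b')(D) = Mul(Mul(Mul(2, D), Pow(Add(-416, D), -1)), D) = Mul(Mul(2, D, Pow(Add(-416, D), -1)), D) = Mul(2, Pow(D, 2), Pow(Add(-416, D), -1)))
Pow(Add(Mul(Add(18, -249), -31), Mul(Add(-29955, -121655), Pow(Add(-225568, Function('b')(-162)), -1))), Rational(1, 2)) = Pow(Add(Mul(Add(18, -249), -31), Mul(Add(-29955, -121655), Pow(Add(-225568, Mul(2, Pow(-162, 2), Pow(Add(-416, -162), -1))), -1))), Rational(1, 2)) = Pow(Add(Mul(-231, -31), Mul(-151610, Pow(Add(-225568, Mul(2, 26244, Pow(-578, -1))), -1))), Rational(1, 2)) = Pow(Add(7161, Mul(-151610, Pow(Add(-225568, Mul(2, 26244, Rational(-1, 578))), -1))), Rational(1, 2)) = Pow(Add(7161, Mul(-151610, Pow(Add(-225568, Rational(-26244, 289)), -1))), Rational(1, 2)) = Pow(Add(7161, Mul(-151610, Pow(Rational(-65215396, 289), -1))), Rational(1, 2)) = Pow(Add(7161, Mul(-151610, Rational(-289, 65215396))), Rational(1, 2)) = Pow(Add(7161, Rational(21907645, 32607698)), Rational(1, 2)) = Pow(Rational(233525633023, 32607698), Rational(1, 2)) = Mul(Rational(1, 32607698), Pow(7614733316872811054, Rational(1, 2)))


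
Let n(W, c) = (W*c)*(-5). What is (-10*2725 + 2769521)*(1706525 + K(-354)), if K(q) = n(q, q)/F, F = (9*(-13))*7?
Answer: 60864076081435/13 ≈ 4.6818e+12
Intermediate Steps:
n(W, c) = -5*W*c
F = -819 (F = -117*7 = -819)
K(q) = 5*q²/819 (K(q) = -5*q*q/(-819) = -5*q²*(-1/819) = 5*q²/819)
(-10*2725 + 2769521)*(1706525 + K(-354)) = (-10*2725 + 2769521)*(1706525 + (5/819)*(-354)²) = (-27250 + 2769521)*(1706525 + (5/819)*125316) = 2742271*(1706525 + 69620/91) = 2742271*(155363395/91) = 60864076081435/13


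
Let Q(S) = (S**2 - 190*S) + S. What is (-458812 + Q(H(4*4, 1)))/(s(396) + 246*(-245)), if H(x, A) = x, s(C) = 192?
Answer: 76930/10013 ≈ 7.6830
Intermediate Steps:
Q(S) = S**2 - 189*S
(-458812 + Q(H(4*4, 1)))/(s(396) + 246*(-245)) = (-458812 + (4*4)*(-189 + 4*4))/(192 + 246*(-245)) = (-458812 + 16*(-189 + 16))/(192 - 60270) = (-458812 + 16*(-173))/(-60078) = (-458812 - 2768)*(-1/60078) = -461580*(-1/60078) = 76930/10013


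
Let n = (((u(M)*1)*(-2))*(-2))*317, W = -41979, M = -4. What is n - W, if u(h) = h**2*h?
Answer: -39173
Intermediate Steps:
u(h) = h**3
n = -81152 (n = ((((-4)**3*1)*(-2))*(-2))*317 = ((-64*1*(-2))*(-2))*317 = (-64*(-2)*(-2))*317 = (128*(-2))*317 = -256*317 = -81152)
n - W = -81152 - 1*(-41979) = -81152 + 41979 = -39173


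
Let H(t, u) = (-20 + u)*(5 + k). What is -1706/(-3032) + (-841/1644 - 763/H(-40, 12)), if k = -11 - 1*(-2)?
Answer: -118596995/4984608 ≈ -23.793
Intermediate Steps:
k = -9 (k = -11 + 2 = -9)
H(t, u) = 80 - 4*u (H(t, u) = (-20 + u)*(5 - 9) = (-20 + u)*(-4) = 80 - 4*u)
-1706/(-3032) + (-841/1644 - 763/H(-40, 12)) = -1706/(-3032) + (-841/1644 - 763/(80 - 4*12)) = -1706*(-1/3032) + (-841*1/1644 - 763/(80 - 48)) = 853/1516 + (-841/1644 - 763/32) = 853/1516 - 320321/13152 = -118596995/4984608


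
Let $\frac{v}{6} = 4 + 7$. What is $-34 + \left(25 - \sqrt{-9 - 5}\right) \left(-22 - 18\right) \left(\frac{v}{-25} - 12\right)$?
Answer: $14606 - \frac{2928 i \sqrt{14}}{5} \approx 14606.0 - 2191.1 i$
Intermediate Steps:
$v = 66$ ($v = 6 \left(4 + 7\right) = 6 \cdot 11 = 66$)
$-34 + \left(25 - \sqrt{-9 - 5}\right) \left(-22 - 18\right) \left(\frac{v}{-25} - 12\right) = -34 + \left(25 - \sqrt{-9 - 5}\right) \left(-22 - 18\right) \left(\frac{66}{-25} - 12\right) = -34 + \left(25 - \sqrt{-14}\right) \left(- 40 \left(66 \left(- \frac{1}{25}\right) - 12\right)\right) = -34 + \left(25 - i \sqrt{14}\right) \left(- 40 \left(- \frac{66}{25} - 12\right)\right) = -34 + \left(25 - i \sqrt{14}\right) \left(\left(-40\right) \left(- \frac{366}{25}\right)\right) = -34 + \left(25 - i \sqrt{14}\right) \frac{2928}{5} = -34 + \left(14640 - \frac{2928 i \sqrt{14}}{5}\right) = 14606 - \frac{2928 i \sqrt{14}}{5}$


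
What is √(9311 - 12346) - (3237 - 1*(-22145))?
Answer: -25382 + I*√3035 ≈ -25382.0 + 55.091*I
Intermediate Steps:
√(9311 - 12346) - (3237 - 1*(-22145)) = √(-3035) - (3237 + 22145) = I*√3035 - 1*25382 = I*√3035 - 25382 = -25382 + I*√3035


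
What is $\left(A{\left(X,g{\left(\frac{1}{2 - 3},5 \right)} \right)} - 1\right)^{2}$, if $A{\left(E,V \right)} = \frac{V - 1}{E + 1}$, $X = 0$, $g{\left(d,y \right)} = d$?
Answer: $9$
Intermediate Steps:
$A{\left(E,V \right)} = \frac{-1 + V}{1 + E}$
$\left(A{\left(X,g{\left(\frac{1}{2 - 3},5 \right)} \right)} - 1\right)^{2} = \left(\frac{-1 + \frac{1}{2 - 3}}{1 + 0} - 1\right)^{2} = \left(\frac{-1 + \frac{1}{-1}}{1} - 1\right)^{2} = \left(1 \left(-1 - 1\right) - 1\right)^{2} = \left(1 \left(-2\right) - 1\right)^{2} = \left(-2 - 1\right)^{2} = \left(-3\right)^{2} = 9$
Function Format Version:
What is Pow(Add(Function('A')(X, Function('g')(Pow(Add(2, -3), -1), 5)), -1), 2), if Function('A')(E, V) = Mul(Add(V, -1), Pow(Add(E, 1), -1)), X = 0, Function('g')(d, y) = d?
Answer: 9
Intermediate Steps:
Function('A')(E, V) = Mul(Pow(Add(1, E), -1), Add(-1, V)) (Function('A')(E, V) = Mul(Add(-1, V), Pow(Add(1, E), -1)) = Mul(Pow(Add(1, E), -1), Add(-1, V)))
Pow(Add(Function('A')(X, Function('g')(Pow(Add(2, -3), -1), 5)), -1), 2) = Pow(Add(Mul(Pow(Add(1, 0), -1), Add(-1, Pow(Add(2, -3), -1))), -1), 2) = Pow(Add(Mul(Pow(1, -1), Add(-1, Pow(-1, -1))), -1), 2) = Pow(Add(Mul(1, Add(-1, -1)), -1), 2) = Pow(Add(Mul(1, -2), -1), 2) = Pow(Add(-2, -1), 2) = Pow(-3, 2) = 9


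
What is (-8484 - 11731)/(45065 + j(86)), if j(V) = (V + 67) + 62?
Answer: -4043/9056 ≈ -0.44644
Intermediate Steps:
j(V) = 129 + V (j(V) = (67 + V) + 62 = 129 + V)
(-8484 - 11731)/(45065 + j(86)) = (-8484 - 11731)/(45065 + (129 + 86)) = -20215/(45065 + 215) = -20215/45280 = -20215*1/45280 = -4043/9056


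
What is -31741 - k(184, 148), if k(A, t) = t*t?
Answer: -53645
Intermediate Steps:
k(A, t) = t**2
-31741 - k(184, 148) = -31741 - 1*148**2 = -31741 - 1*21904 = -31741 - 21904 = -53645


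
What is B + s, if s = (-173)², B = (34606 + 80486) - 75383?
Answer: 69638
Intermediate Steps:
B = 39709 (B = 115092 - 75383 = 39709)
s = 29929
B + s = 39709 + 29929 = 69638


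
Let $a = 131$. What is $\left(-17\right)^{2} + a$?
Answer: $420$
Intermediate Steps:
$\left(-17\right)^{2} + a = \left(-17\right)^{2} + 131 = 289 + 131 = 420$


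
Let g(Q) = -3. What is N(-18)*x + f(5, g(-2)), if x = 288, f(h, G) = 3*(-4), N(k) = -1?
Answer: -300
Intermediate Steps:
f(h, G) = -12
N(-18)*x + f(5, g(-2)) = -1*288 - 12 = -288 - 12 = -300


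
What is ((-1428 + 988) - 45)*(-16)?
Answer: 7760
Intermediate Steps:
((-1428 + 988) - 45)*(-16) = (-440 - 45)*(-16) = -485*(-16) = 7760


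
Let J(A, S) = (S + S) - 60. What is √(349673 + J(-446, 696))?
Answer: √351005 ≈ 592.46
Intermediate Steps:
J(A, S) = -60 + 2*S (J(A, S) = 2*S - 60 = -60 + 2*S)
√(349673 + J(-446, 696)) = √(349673 + (-60 + 2*696)) = √(349673 + (-60 + 1392)) = √(349673 + 1332) = √351005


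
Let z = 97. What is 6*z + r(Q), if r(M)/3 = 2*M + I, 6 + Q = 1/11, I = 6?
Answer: 6210/11 ≈ 564.54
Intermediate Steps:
Q = -65/11 (Q = -6 + 1/11 = -65/11 ≈ -5.9091)
r(M) = 18 + 6*M (r(M) = 3*(2*M + 6) = 3*(6 + 2*M) = 18 + 6*M)
6*z + r(Q) = 6*97 + (18 + 6*(-65/11)) = 582 + (18 - 390/11) = 582 - 192/11 = 6210/11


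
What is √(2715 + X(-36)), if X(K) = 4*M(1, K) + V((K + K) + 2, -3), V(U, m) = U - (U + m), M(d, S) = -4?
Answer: √2702 ≈ 51.981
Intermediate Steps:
V(U, m) = -m (V(U, m) = U + (-U - m) = -m)
X(K) = -13 (X(K) = 4*(-4) - 1*(-3) = -16 + 3 = -13)
√(2715 + X(-36)) = √(2715 - 13) = √2702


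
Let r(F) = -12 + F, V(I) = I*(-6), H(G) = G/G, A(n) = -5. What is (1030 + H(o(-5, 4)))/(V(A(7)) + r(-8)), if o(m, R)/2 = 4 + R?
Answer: 1031/10 ≈ 103.10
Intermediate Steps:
o(m, R) = 8 + 2*R (o(m, R) = 2*(4 + R) = 8 + 2*R)
H(G) = 1
V(I) = -6*I
(1030 + H(o(-5, 4)))/(V(A(7)) + r(-8)) = (1030 + 1)/(-6*(-5) + (-12 - 8)) = 1031/(30 - 20) = 1031/10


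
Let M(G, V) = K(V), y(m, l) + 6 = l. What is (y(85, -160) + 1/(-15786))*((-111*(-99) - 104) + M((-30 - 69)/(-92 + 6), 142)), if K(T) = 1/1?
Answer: -14263256311/7893 ≈ -1.8071e+6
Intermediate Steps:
y(m, l) = -6 + l
K(T) = 1
M(G, V) = 1
(y(85, -160) + 1/(-15786))*((-111*(-99) - 104) + M((-30 - 69)/(-92 + 6), 142)) = ((-6 - 160) + 1/(-15786))*((-111*(-99) - 104) + 1) = (-166 - 1/15786)*((10989 - 104) + 1) = -2620477*(10885 + 1)/15786 = -2620477/15786*10886 = -14263256311/7893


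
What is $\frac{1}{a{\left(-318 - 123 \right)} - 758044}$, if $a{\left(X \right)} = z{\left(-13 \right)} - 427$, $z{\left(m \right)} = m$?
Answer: $- \frac{1}{758484} \approx -1.3184 \cdot 10^{-6}$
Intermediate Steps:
$a{\left(X \right)} = -440$ ($a{\left(X \right)} = -13 - 427 = -440$)
$\frac{1}{a{\left(-318 - 123 \right)} - 758044} = \frac{1}{-440 - 758044} = \frac{1}{-758484} = - \frac{1}{758484}$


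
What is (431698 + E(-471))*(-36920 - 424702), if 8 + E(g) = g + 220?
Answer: -199161734058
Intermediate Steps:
E(g) = 212 + g (E(g) = -8 + (g + 220) = -8 + (220 + g) = 212 + g)
(431698 + E(-471))*(-36920 - 424702) = (431698 + (212 - 471))*(-36920 - 424702) = (431698 - 259)*(-461622) = 431439*(-461622) = -199161734058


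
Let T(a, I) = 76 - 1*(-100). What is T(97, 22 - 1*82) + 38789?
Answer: 38965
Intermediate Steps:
T(a, I) = 176 (T(a, I) = 76 + 100 = 176)
T(97, 22 - 1*82) + 38789 = 176 + 38789 = 38965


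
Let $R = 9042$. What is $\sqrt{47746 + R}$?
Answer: $2 \sqrt{14197} \approx 238.3$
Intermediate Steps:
$\sqrt{47746 + R} = \sqrt{47746 + 9042} = \sqrt{56788} = 2 \sqrt{14197}$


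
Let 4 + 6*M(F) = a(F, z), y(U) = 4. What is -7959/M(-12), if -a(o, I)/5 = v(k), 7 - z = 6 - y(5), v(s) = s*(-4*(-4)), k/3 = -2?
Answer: -3411/34 ≈ -100.32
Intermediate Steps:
k = -6 (k = 3*(-2) = -6)
v(s) = 16*s (v(s) = s*16 = 16*s)
z = 5 (z = 7 - (6 - 1*4) = 7 - (6 - 4) = 7 - 1*2 = 7 - 2 = 5)
a(o, I) = 480 (a(o, I) = -80*(-6) = -5*(-96) = 480)
M(F) = 238/3 (M(F) = -2/3 + (1/6)*480 = -2/3 + 80 = 238/3)
-7959/M(-12) = -7959/238/3 = -7959*3/238 = -3411/34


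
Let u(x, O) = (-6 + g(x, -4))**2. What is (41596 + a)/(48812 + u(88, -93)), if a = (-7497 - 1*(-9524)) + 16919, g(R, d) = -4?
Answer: 30271/24456 ≈ 1.2378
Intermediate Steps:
a = 18946 (a = (-7497 + 9524) + 16919 = 2027 + 16919 = 18946)
u(x, O) = 100 (u(x, O) = (-6 - 4)**2 = (-10)**2 = 100)
(41596 + a)/(48812 + u(88, -93)) = (41596 + 18946)/(48812 + 100) = 60542/48912 = 60542*(1/48912) = 30271/24456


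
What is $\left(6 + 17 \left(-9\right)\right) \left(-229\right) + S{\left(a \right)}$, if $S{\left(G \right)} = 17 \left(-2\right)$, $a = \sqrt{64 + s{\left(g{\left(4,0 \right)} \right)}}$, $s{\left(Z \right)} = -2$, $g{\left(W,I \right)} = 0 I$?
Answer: $33629$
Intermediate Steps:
$g{\left(W,I \right)} = 0$
$a = \sqrt{62}$ ($a = \sqrt{64 - 2} = \sqrt{62} \approx 7.874$)
$S{\left(G \right)} = -34$
$\left(6 + 17 \left(-9\right)\right) \left(-229\right) + S{\left(a \right)} = \left(6 + 17 \left(-9\right)\right) \left(-229\right) - 34 = \left(6 - 153\right) \left(-229\right) - 34 = \left(-147\right) \left(-229\right) - 34 = 33663 - 34 = 33629$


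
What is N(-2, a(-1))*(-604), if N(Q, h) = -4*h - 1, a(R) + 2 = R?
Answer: -6644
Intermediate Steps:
a(R) = -2 + R
N(Q, h) = -1 - 4*h
N(-2, a(-1))*(-604) = (-1 - 4*(-2 - 1))*(-604) = (-1 - 4*(-3))*(-604) = (-1 + 12)*(-604) = 11*(-604) = -6644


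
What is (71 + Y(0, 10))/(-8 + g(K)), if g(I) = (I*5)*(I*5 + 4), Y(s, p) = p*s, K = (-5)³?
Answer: 71/388117 ≈ 0.00018293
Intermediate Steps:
K = -125
g(I) = 5*I*(4 + 5*I) (g(I) = (5*I)*(5*I + 4) = (5*I)*(4 + 5*I) = 5*I*(4 + 5*I))
(71 + Y(0, 10))/(-8 + g(K)) = (71 + 10*0)/(-8 + 5*(-125)*(4 + 5*(-125))) = (71 + 0)/(-8 + 5*(-125)*(4 - 625)) = 71/(-8 + 5*(-125)*(-621)) = 71/(-8 + 388125) = 71/388117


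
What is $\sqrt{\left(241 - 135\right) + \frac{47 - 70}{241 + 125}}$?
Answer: $\frac{\sqrt{14190918}}{366} \approx 10.293$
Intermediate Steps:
$\sqrt{\left(241 - 135\right) + \frac{47 - 70}{241 + 125}} = \sqrt{\left(241 - 135\right) - \frac{23}{366}} = \sqrt{106 - \frac{23}{366}} = \sqrt{\frac{38773}{366}} = \frac{\sqrt{14190918}}{366}$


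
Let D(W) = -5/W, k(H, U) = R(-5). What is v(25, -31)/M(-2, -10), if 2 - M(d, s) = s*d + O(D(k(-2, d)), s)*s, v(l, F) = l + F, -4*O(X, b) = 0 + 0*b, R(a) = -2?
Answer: ⅓ ≈ 0.33333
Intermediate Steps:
k(H, U) = -2
O(X, b) = 0 (O(X, b) = -(0 + 0*b)/4 = -(0 + 0)/4 = -¼*0 = 0)
v(l, F) = F + l
M(d, s) = 2 - d*s (M(d, s) = 2 - (s*d + 0*s) = 2 - (d*s + 0) = 2 - d*s)
v(25, -31)/M(-2, -10) = (-31 + 25)/(2 - 1*(-2)*(-10)) = -6/(2 - 20) = -6/(-18) = -6*(-1/18) = ⅓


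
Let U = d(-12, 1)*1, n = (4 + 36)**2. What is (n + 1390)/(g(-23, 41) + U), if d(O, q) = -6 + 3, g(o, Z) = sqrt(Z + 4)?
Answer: 1495/6 + 1495*sqrt(5)/6 ≈ 806.32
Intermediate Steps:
g(o, Z) = sqrt(4 + Z)
d(O, q) = -3
n = 1600 (n = 40**2 = 1600)
U = -3 (U = -3*1 = -3)
(n + 1390)/(g(-23, 41) + U) = (1600 + 1390)/(sqrt(4 + 41) - 3) = 2990/(sqrt(45) - 3) = 2990/(3*sqrt(5) - 3) = 2990/(-3 + 3*sqrt(5))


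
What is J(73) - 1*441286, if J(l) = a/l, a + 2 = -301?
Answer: -32214181/73 ≈ -4.4129e+5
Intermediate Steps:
a = -303 (a = -2 - 301 = -303)
J(l) = -303/l
J(73) - 1*441286 = -303/73 - 1*441286 = -303*1/73 - 441286 = -303/73 - 441286 = -32214181/73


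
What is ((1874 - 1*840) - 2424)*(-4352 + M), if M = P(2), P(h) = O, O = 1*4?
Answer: 6043720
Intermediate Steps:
O = 4
P(h) = 4
M = 4
((1874 - 1*840) - 2424)*(-4352 + M) = ((1874 - 1*840) - 2424)*(-4352 + 4) = ((1874 - 840) - 2424)*(-4348) = (1034 - 2424)*(-4348) = -1390*(-4348) = 6043720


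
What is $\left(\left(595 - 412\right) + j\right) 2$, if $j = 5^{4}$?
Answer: $1616$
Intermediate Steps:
$j = 625$
$\left(\left(595 - 412\right) + j\right) 2 = \left(\left(595 - 412\right) + 625\right) 2 = \left(183 + 625\right) 2 = 808 \cdot 2 = 1616$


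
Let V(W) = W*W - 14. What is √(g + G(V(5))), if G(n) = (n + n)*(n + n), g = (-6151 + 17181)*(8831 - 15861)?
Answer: 8*I*√1211569 ≈ 8805.7*I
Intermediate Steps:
V(W) = -14 + W² (V(W) = W² - 14 = -14 + W²)
g = -77540900 (g = 11030*(-7030) = -77540900)
G(n) = 4*n² (G(n) = (2*n)*(2*n) = 4*n²)
√(g + G(V(5))) = √(-77540900 + 4*(-14 + 5²)²) = √(-77540900 + 4*(-14 + 25)²) = √(-77540900 + 4*11²) = √(-77540900 + 4*121) = √(-77540900 + 484) = √(-77540416) = 8*I*√1211569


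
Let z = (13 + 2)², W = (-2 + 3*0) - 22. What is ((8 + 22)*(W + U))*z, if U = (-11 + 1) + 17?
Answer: -114750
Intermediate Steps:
U = 7 (U = -10 + 17 = 7)
W = -24 (W = (-2 + 0) - 22 = -2 - 22 = -24)
z = 225 (z = 15² = 225)
((8 + 22)*(W + U))*z = ((8 + 22)*(-24 + 7))*225 = (30*(-17))*225 = -510*225 = -114750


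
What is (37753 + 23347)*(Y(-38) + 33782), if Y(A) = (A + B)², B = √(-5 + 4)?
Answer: 2152247500 - 4643600*I ≈ 2.1522e+9 - 4.6436e+6*I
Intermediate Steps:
B = I (B = √(-1) = I ≈ 1.0*I)
Y(A) = (I + A)² (Y(A) = (A + I)² = (I + A)²)
(37753 + 23347)*(Y(-38) + 33782) = (37753 + 23347)*((I - 38)² + 33782) = 61100*((-38 + I)² + 33782) = 61100*(33782 + (-38 + I)²) = 2064080200 + 61100*(-38 + I)²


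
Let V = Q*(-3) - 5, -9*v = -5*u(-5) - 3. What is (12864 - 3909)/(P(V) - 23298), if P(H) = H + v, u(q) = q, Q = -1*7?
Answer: -16119/41912 ≈ -0.38459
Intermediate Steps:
Q = -7
v = -22/9 (v = -(-5*(-5) - 3)/9 = -(25 - 3)/9 = -⅑*22 = -22/9 ≈ -2.4444)
V = 16 (V = -7*(-3) - 5 = 21 - 5 = 16)
P(H) = -22/9 + H (P(H) = H - 22/9 = -22/9 + H)
(12864 - 3909)/(P(V) - 23298) = (12864 - 3909)/((-22/9 + 16) - 23298) = 8955/(122/9 - 23298) = 8955/(-209560/9) = 8955*(-9/209560) = -16119/41912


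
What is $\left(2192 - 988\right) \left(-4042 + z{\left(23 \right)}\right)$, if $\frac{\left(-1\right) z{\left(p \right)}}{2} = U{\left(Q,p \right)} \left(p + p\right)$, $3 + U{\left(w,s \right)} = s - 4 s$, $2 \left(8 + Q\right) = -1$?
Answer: $3108728$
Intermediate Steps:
$Q = - \frac{17}{2}$ ($Q = -8 + \frac{1}{2} \left(-1\right) = -8 - \frac{1}{2} = - \frac{17}{2} \approx -8.5$)
$U{\left(w,s \right)} = -3 - 3 s$ ($U{\left(w,s \right)} = -3 + \left(s - 4 s\right) = -3 - 3 s$)
$z{\left(p \right)} = - 4 p \left(-3 - 3 p\right)$ ($z{\left(p \right)} = - 2 \left(-3 - 3 p\right) \left(p + p\right) = - 2 \left(-3 - 3 p\right) 2 p = - 2 \cdot 2 p \left(-3 - 3 p\right) = - 4 p \left(-3 - 3 p\right)$)
$\left(2192 - 988\right) \left(-4042 + z{\left(23 \right)}\right) = \left(2192 - 988\right) \left(-4042 + 12 \cdot 23 \left(1 + 23\right)\right) = 1204 \left(-4042 + 12 \cdot 23 \cdot 24\right) = 1204 \left(-4042 + 6624\right) = 1204 \cdot 2582 = 3108728$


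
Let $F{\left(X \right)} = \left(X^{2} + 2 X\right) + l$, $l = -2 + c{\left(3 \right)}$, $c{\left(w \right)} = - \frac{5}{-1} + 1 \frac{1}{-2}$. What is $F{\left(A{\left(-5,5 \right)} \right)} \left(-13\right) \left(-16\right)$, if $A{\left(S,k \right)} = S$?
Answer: $3640$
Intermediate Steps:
$c{\left(w \right)} = \frac{9}{2}$ ($c{\left(w \right)} = \left(-5\right) \left(-1\right) + 1 \left(- \frac{1}{2}\right) = 5 - \frac{1}{2} = \frac{9}{2}$)
$l = \frac{5}{2}$ ($l = -2 + \frac{9}{2} = \frac{5}{2} \approx 2.5$)
$F{\left(X \right)} = \frac{5}{2} + X^{2} + 2 X$ ($F{\left(X \right)} = \left(X^{2} + 2 X\right) + \frac{5}{2} = \frac{5}{2} + X^{2} + 2 X$)
$F{\left(A{\left(-5,5 \right)} \right)} \left(-13\right) \left(-16\right) = \left(\frac{5}{2} + \left(-5\right)^{2} + 2 \left(-5\right)\right) \left(-13\right) \left(-16\right) = \left(\frac{5}{2} + 25 - 10\right) \left(-13\right) \left(-16\right) = \frac{35}{2} \left(-13\right) \left(-16\right) = \left(- \frac{455}{2}\right) \left(-16\right) = 3640$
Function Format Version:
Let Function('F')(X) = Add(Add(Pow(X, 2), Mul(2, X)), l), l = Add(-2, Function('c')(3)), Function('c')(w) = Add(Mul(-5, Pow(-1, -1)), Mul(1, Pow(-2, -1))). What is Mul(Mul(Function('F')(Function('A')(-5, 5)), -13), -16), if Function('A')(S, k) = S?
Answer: 3640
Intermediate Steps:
Function('c')(w) = Rational(9, 2) (Function('c')(w) = Add(Mul(-5, -1), Mul(1, Rational(-1, 2))) = Add(5, Rational(-1, 2)) = Rational(9, 2))
l = Rational(5, 2) (l = Add(-2, Rational(9, 2)) = Rational(5, 2) ≈ 2.5000)
Function('F')(X) = Add(Rational(5, 2), Pow(X, 2), Mul(2, X)) (Function('F')(X) = Add(Add(Pow(X, 2), Mul(2, X)), Rational(5, 2)) = Add(Rational(5, 2), Pow(X, 2), Mul(2, X)))
Mul(Mul(Function('F')(Function('A')(-5, 5)), -13), -16) = Mul(Mul(Add(Rational(5, 2), Pow(-5, 2), Mul(2, -5)), -13), -16) = Mul(Mul(Add(Rational(5, 2), 25, -10), -13), -16) = Mul(Mul(Rational(35, 2), -13), -16) = Mul(Rational(-455, 2), -16) = 3640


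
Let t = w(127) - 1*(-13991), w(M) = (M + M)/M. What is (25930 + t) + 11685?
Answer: 51608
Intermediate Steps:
w(M) = 2 (w(M) = (2*M)/M = 2)
t = 13993 (t = 2 - 1*(-13991) = 2 + 13991 = 13993)
(25930 + t) + 11685 = (25930 + 13993) + 11685 = 39923 + 11685 = 51608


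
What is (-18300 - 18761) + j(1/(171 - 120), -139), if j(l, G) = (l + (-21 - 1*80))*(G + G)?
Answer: -458411/51 ≈ -8988.5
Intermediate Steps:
j(l, G) = 2*G*(-101 + l) (j(l, G) = (l + (-21 - 80))*(2*G) = (l - 101)*(2*G) = (-101 + l)*(2*G) = 2*G*(-101 + l))
(-18300 - 18761) + j(1/(171 - 120), -139) = (-18300 - 18761) + 2*(-139)*(-101 + 1/(171 - 120)) = -37061 + 2*(-139)*(-101 + 1/51) = -37061 + 2*(-139)*(-5150/51) = -37061 + 1431700/51 = -458411/51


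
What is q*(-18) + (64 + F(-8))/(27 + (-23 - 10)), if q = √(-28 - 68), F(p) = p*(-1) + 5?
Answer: -77/6 - 72*I*√6 ≈ -12.833 - 176.36*I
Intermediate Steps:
F(p) = 5 - p (F(p) = -p + 5 = 5 - p)
q = 4*I*√6 (q = √(-96) = 4*I*√6 ≈ 9.798*I)
q*(-18) + (64 + F(-8))/(27 + (-23 - 10)) = (4*I*√6)*(-18) + (64 + (5 - 1*(-8)))/(27 + (-23 - 10)) = -72*I*√6 + (64 + (5 + 8))/(27 - 33) = -72*I*√6 + (64 + 13)/(-6) = -72*I*√6 + 77*(-⅙) = -72*I*√6 - 77/6 = -77/6 - 72*I*√6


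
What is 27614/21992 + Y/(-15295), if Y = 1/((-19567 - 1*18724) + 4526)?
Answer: 7130427375721/5678726682300 ≈ 1.2556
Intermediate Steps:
Y = -1/33765 (Y = 1/((-19567 - 18724) + 4526) = 1/(-38291 + 4526) = 1/(-33765) = -1/33765 ≈ -2.9616e-5)
27614/21992 + Y/(-15295) = 27614/21992 - 1/33765/(-15295) = 27614*(1/21992) - 1/33765*(-1/15295) = 13807/10996 + 1/516435675 = 7130427375721/5678726682300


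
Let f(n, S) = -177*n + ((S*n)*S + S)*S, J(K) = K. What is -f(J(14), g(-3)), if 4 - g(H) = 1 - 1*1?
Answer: 1566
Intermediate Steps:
g(H) = 4 (g(H) = 4 - (1 - 1*1) = 4 - (1 - 1) = 4 - 1*0 = 4 + 0 = 4)
f(n, S) = -177*n + S*(S + n*S²) (f(n, S) = -177*n + (n*S² + S)*S = -177*n + (S + n*S²)*S = -177*n + S*(S + n*S²))
-f(J(14), g(-3)) = -(4² - 177*14 + 14*4³) = -(16 - 2478 + 14*64) = -(16 - 2478 + 896) = -1*(-1566) = 1566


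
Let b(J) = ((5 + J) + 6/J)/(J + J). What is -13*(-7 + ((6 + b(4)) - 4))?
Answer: 767/16 ≈ 47.938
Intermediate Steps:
b(J) = (5 + J + 6/J)/(2*J) (b(J) = (5 + J + 6/J)/((2*J)) = (5 + J + 6/J)*(1/(2*J)) = (5 + J + 6/J)/(2*J))
-13*(-7 + ((6 + b(4)) - 4)) = -13*(-7 + ((6 + (1/2)*(6 + 4**2 + 5*4)/4**2) - 4)) = -13*(-7 + ((6 + (1/2)*(1/16)*(6 + 16 + 20)) - 4)) = -13*(-7 + ((6 + (1/2)*(1/16)*42) - 4)) = -13*(-7 + ((6 + 21/16) - 4)) = -13*(-7 + (117/16 - 4)) = -13*(-7 + 53/16) = -13*(-59/16) = 767/16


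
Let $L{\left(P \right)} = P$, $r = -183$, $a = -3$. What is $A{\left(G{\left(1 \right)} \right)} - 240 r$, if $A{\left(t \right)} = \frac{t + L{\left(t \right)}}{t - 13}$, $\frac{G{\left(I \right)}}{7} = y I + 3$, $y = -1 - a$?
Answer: $\frac{483155}{11} \approx 43923.0$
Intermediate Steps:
$y = 2$ ($y = -1 - -3 = -1 + 3 = 2$)
$G{\left(I \right)} = 21 + 14 I$ ($G{\left(I \right)} = 7 \left(2 I + 3\right) = 7 \left(3 + 2 I\right) = 21 + 14 I$)
$A{\left(t \right)} = \frac{2 t}{-13 + t}$ ($A{\left(t \right)} = \frac{t + t}{t - 13} = \frac{2 t}{-13 + t}$)
$A{\left(G{\left(1 \right)} \right)} - 240 r = \frac{2 \left(21 + 14 \cdot 1\right)}{-13 + \left(21 + 14 \cdot 1\right)} - -43920 = \frac{2 \left(21 + 14\right)}{-13 + \left(21 + 14\right)} + 43920 = 2 \cdot 35 \frac{1}{-13 + 35} + 43920 = 2 \cdot 35 \cdot \frac{1}{22} + 43920 = \frac{35}{11} + 43920 = \frac{483155}{11}$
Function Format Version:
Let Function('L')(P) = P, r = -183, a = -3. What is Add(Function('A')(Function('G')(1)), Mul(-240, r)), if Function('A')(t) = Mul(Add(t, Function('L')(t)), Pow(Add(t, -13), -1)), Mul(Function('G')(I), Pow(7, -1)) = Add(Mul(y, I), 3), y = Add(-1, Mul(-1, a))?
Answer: Rational(483155, 11) ≈ 43923.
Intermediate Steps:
y = 2 (y = Add(-1, Mul(-1, -3)) = Add(-1, 3) = 2)
Function('G')(I) = Add(21, Mul(14, I)) (Function('G')(I) = Mul(7, Add(Mul(2, I), 3)) = Mul(7, Add(3, Mul(2, I))) = Add(21, Mul(14, I)))
Function('A')(t) = Mul(2, t, Pow(Add(-13, t), -1)) (Function('A')(t) = Mul(Add(t, t), Pow(Add(t, -13), -1)) = Mul(Mul(2, t), Pow(Add(-13, t), -1)) = Mul(2, t, Pow(Add(-13, t), -1)))
Add(Function('A')(Function('G')(1)), Mul(-240, r)) = Add(Mul(2, Add(21, Mul(14, 1)), Pow(Add(-13, Add(21, Mul(14, 1))), -1)), Mul(-240, -183)) = Add(Mul(2, Add(21, 14), Pow(Add(-13, Add(21, 14)), -1)), 43920) = Add(Mul(2, 35, Pow(Add(-13, 35), -1)), 43920) = Add(Mul(2, 35, Pow(22, -1)), 43920) = Add(Mul(2, 35, Rational(1, 22)), 43920) = Add(Rational(35, 11), 43920) = Rational(483155, 11)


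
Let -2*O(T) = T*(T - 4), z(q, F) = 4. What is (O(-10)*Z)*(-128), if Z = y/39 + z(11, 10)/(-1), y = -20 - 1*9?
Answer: -1657600/39 ≈ -42503.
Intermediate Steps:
y = -29 (y = -20 - 9 = -29)
O(T) = -T*(-4 + T)/2 (O(T) = -T*(T - 4)/2 = -T*(-4 + T)/2)
Z = -185/39 (Z = -29/39 + 4/(-1) = -29*1/39 + 4*(-1) = -29/39 - 4 = -185/39 ≈ -4.7436)
(O(-10)*Z)*(-128) = (((½)*(-10)*(4 - 1*(-10)))*(-185/39))*(-128) = (((½)*(-10)*(4 + 10))*(-185/39))*(-128) = (((½)*(-10)*14)*(-185/39))*(-128) = -70*(-185/39)*(-128) = (12950/39)*(-128) = -1657600/39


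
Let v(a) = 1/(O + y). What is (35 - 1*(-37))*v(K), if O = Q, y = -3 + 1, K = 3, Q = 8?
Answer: 12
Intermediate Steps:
y = -2
O = 8
v(a) = ⅙ (v(a) = 1/(8 - 2) = 1/6 = ⅙)
(35 - 1*(-37))*v(K) = (35 - 1*(-37))*(⅙) = (35 + 37)*(⅙) = 72*(⅙) = 12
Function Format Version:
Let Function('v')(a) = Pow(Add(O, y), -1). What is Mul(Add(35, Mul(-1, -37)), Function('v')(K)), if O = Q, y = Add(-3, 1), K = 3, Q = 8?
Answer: 12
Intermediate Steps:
y = -2
O = 8
Function('v')(a) = Rational(1, 6) (Function('v')(a) = Pow(Add(8, -2), -1) = Pow(6, -1) = Rational(1, 6))
Mul(Add(35, Mul(-1, -37)), Function('v')(K)) = Mul(Add(35, Mul(-1, -37)), Rational(1, 6)) = Mul(Add(35, 37), Rational(1, 6)) = Mul(72, Rational(1, 6)) = 12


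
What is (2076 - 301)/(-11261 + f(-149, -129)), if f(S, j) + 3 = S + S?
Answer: -1775/11562 ≈ -0.15352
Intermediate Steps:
f(S, j) = -3 + 2*S (f(S, j) = -3 + (S + S) = -3 + 2*S)
(2076 - 301)/(-11261 + f(-149, -129)) = (2076 - 301)/(-11261 + (-3 + 2*(-149))) = 1775/(-11261 + (-3 - 298)) = 1775/(-11261 - 301) = 1775/(-11562) = 1775*(-1/11562) = -1775/11562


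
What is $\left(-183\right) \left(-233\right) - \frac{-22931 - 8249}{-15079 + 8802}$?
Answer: $\frac{267613823}{6277} \approx 42634.0$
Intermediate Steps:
$\left(-183\right) \left(-233\right) - \frac{-22931 - 8249}{-15079 + 8802} = 42639 - - \frac{31180}{-6277} = 42639 - \left(-31180\right) \left(- \frac{1}{6277}\right) = 42639 - \frac{31180}{6277} = \frac{267613823}{6277}$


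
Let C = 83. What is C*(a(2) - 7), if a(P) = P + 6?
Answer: 83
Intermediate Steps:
a(P) = 6 + P
C*(a(2) - 7) = 83*((6 + 2) - 7) = 83*(8 - 7) = 83*1 = 83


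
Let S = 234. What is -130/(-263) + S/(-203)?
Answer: -35152/53389 ≈ -0.65841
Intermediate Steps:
-130/(-263) + S/(-203) = -130/(-263) + 234/(-203) = -130*(-1/263) + 234*(-1/203) = 130/263 - 234/203 = -35152/53389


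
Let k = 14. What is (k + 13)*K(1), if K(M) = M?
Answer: 27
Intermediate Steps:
(k + 13)*K(1) = (14 + 13)*1 = 27*1 = 27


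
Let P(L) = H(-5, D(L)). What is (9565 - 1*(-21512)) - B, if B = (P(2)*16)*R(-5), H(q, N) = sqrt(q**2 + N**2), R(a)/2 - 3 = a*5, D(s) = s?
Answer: 31077 + 704*sqrt(29) ≈ 34868.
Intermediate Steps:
R(a) = 6 + 10*a (R(a) = 6 + 2*(a*5) = 6 + 2*(5*a) = 6 + 10*a)
H(q, N) = sqrt(N**2 + q**2)
P(L) = sqrt(25 + L**2) (P(L) = sqrt(L**2 + (-5)**2) = sqrt(L**2 + 25) = sqrt(25 + L**2))
B = -704*sqrt(29) (B = (sqrt(25 + 2**2)*16)*(6 + 10*(-5)) = (sqrt(25 + 4)*16)*(6 - 50) = (sqrt(29)*16)*(-44) = (16*sqrt(29))*(-44) = -704*sqrt(29) ≈ -3791.2)
(9565 - 1*(-21512)) - B = (9565 - 1*(-21512)) - (-704)*sqrt(29) = (9565 + 21512) + 704*sqrt(29) = 31077 + 704*sqrt(29)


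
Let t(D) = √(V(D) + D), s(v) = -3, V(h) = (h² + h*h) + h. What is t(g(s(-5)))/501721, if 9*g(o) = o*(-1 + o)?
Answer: 2*√14/1505163 ≈ 4.9718e-6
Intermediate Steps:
V(h) = h + 2*h² (V(h) = (h² + h²) + h = 2*h² + h = h + 2*h²)
g(o) = o*(-1 + o)/9 (g(o) = (o*(-1 + o))/9 = o*(-1 + o)/9)
t(D) = √(D + D*(1 + 2*D)) (t(D) = √(D*(1 + 2*D) + D) = √(D + D*(1 + 2*D)))
t(g(s(-5)))/501721 = (√2*√(((⅑)*(-3)*(-1 - 3))*(1 + (⅑)*(-3)*(-1 - 3))))/501721 = (√2*√(((⅑)*(-3)*(-4))*(1 + (⅑)*(-3)*(-4))))*(1/501721) = (√2*√(4*(1 + 4/3)/3))*(1/501721) = (√2*√((4/3)*(7/3)))*(1/501721) = (√2*√(28/9))*(1/501721) = (√2*(2*√7/3))*(1/501721) = (2*√14/3)*(1/501721) = 2*√14/1505163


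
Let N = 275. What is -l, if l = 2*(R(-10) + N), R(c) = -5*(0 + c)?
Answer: -650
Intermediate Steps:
R(c) = -5*c
l = 650 (l = 2*(-5*(-10) + 275) = 2*(50 + 275) = 2*325 = 650)
-l = -1*650 = -650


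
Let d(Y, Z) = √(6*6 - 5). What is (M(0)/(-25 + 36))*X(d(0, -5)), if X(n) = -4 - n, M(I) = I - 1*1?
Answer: 4/11 + √31/11 ≈ 0.86980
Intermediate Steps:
M(I) = -1 + I (M(I) = I - 1 = -1 + I)
d(Y, Z) = √31 (d(Y, Z) = √(36 - 5) = √31)
(M(0)/(-25 + 36))*X(d(0, -5)) = ((-1 + 0)/(-25 + 36))*(-4 - √31) = (-1/11)*(-4 - √31) = ((1/11)*(-1))*(-4 - √31) = -(-4 - √31)/11 = 4/11 + √31/11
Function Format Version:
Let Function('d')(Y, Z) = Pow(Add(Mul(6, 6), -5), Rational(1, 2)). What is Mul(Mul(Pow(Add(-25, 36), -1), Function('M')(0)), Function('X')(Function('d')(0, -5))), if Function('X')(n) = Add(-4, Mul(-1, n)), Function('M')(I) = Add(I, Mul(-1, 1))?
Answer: Add(Rational(4, 11), Mul(Rational(1, 11), Pow(31, Rational(1, 2)))) ≈ 0.86980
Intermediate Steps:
Function('M')(I) = Add(-1, I) (Function('M')(I) = Add(I, -1) = Add(-1, I))
Function('d')(Y, Z) = Pow(31, Rational(1, 2)) (Function('d')(Y, Z) = Pow(Add(36, -5), Rational(1, 2)) = Pow(31, Rational(1, 2)))
Mul(Mul(Pow(Add(-25, 36), -1), Function('M')(0)), Function('X')(Function('d')(0, -5))) = Mul(Mul(Pow(Add(-25, 36), -1), Add(-1, 0)), Add(-4, Mul(-1, Pow(31, Rational(1, 2))))) = Mul(Mul(Pow(11, -1), -1), Add(-4, Mul(-1, Pow(31, Rational(1, 2))))) = Mul(Mul(Rational(1, 11), -1), Add(-4, Mul(-1, Pow(31, Rational(1, 2))))) = Mul(Rational(-1, 11), Add(-4, Mul(-1, Pow(31, Rational(1, 2))))) = Add(Rational(4, 11), Mul(Rational(1, 11), Pow(31, Rational(1, 2))))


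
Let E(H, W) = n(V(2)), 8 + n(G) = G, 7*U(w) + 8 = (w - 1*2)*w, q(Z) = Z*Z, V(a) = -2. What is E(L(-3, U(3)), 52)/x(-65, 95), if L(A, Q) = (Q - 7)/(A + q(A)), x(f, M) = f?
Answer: 2/13 ≈ 0.15385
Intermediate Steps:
q(Z) = Z²
U(w) = -8/7 + w*(-2 + w)/7 (U(w) = -8/7 + ((w - 1*2)*w)/7 = -8/7 + ((w - 2)*w)/7 = -8/7 + ((-2 + w)*w)/7 = -8/7 + (w*(-2 + w))/7 = -8/7 + w*(-2 + w)/7)
n(G) = -8 + G
L(A, Q) = (-7 + Q)/(A + A²) (L(A, Q) = (Q - 7)/(A + A²) = (-7 + Q)/(A + A²))
E(H, W) = -10 (E(H, W) = -8 - 2 = -10)
E(L(-3, U(3)), 52)/x(-65, 95) = -10/(-65) = -10*(-1/65) = 2/13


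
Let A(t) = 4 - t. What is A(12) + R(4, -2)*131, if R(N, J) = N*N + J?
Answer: 1826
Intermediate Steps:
R(N, J) = J + N² (R(N, J) = N² + J = J + N²)
A(12) + R(4, -2)*131 = (4 - 1*12) + (-2 + 4²)*131 = (4 - 12) + (-2 + 16)*131 = -8 + 14*131 = -8 + 1834 = 1826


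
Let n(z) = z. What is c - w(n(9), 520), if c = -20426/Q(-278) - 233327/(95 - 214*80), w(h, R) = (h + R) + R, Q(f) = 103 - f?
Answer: -2354406596/2162175 ≈ -1088.9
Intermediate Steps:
w(h, R) = h + 2*R (w(h, R) = (R + h) + R = h + 2*R)
c = -86285021/2162175 (c = -20426/(103 - 1*(-278)) - 233327/(95 - 214*80) = -20426/(103 + 278) - 233327/(95 - 17120) = -20426/381 - 233327/(-17025) = -20426*1/381 - 233327*(-1/17025) = -20426/381 + 233327/17025 = -86285021/2162175 ≈ -39.907)
c - w(n(9), 520) = -86285021/2162175 - (9 + 2*520) = -86285021/2162175 - (9 + 1040) = -86285021/2162175 - 1*1049 = -86285021/2162175 - 1049 = -2354406596/2162175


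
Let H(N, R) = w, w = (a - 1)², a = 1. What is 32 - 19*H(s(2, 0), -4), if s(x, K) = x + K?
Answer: 32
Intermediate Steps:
s(x, K) = K + x
w = 0 (w = (1 - 1)² = 0² = 0)
H(N, R) = 0
32 - 19*H(s(2, 0), -4) = 32 - 19*0 = 32 + 0 = 32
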